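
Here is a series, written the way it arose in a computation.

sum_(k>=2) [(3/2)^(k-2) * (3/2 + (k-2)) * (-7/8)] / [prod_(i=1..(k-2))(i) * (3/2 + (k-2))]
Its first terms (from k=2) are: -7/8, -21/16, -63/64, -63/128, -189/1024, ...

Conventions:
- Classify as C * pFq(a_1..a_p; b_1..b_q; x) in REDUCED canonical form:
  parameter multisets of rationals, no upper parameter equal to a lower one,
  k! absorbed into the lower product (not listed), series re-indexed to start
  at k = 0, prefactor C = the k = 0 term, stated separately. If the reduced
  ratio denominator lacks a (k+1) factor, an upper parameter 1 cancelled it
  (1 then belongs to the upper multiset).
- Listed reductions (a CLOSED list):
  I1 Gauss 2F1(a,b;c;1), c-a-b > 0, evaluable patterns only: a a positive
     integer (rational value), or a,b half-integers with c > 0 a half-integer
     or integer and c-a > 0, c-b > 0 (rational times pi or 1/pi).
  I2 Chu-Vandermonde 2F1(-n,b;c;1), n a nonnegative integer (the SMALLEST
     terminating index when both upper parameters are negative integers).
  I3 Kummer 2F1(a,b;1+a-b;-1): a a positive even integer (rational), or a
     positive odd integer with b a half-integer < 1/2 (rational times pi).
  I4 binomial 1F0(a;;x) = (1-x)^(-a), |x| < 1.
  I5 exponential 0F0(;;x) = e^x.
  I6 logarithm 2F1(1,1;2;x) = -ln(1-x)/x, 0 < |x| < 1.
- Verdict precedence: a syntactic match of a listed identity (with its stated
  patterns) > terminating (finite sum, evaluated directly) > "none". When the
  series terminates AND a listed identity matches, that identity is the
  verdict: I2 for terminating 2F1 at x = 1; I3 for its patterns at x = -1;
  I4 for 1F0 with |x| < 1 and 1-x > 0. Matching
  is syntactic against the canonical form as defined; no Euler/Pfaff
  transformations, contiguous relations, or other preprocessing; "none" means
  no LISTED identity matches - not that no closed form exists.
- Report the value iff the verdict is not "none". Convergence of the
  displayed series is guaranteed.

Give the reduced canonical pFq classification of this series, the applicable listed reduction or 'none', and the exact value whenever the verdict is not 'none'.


At argument 3/2: a 0F0 with upper {-}, lower {-}, scaled by C = -7/8. Verdict (x = 3/2): exponential (I5) applies (the 0F0 exponential series at x = 3/2). Exact value: (-7/8) * e^(3/2).

First insight: x = (3/2) and striking the common factor k + 3/2 reduces the term (C = -7/8, x = 3/2).
Ratio: r(k) = (3/2) * 1 / [(k+1)] - poly over poly, x = (3/2) from leading terms; C = -7/8 at k = 0.


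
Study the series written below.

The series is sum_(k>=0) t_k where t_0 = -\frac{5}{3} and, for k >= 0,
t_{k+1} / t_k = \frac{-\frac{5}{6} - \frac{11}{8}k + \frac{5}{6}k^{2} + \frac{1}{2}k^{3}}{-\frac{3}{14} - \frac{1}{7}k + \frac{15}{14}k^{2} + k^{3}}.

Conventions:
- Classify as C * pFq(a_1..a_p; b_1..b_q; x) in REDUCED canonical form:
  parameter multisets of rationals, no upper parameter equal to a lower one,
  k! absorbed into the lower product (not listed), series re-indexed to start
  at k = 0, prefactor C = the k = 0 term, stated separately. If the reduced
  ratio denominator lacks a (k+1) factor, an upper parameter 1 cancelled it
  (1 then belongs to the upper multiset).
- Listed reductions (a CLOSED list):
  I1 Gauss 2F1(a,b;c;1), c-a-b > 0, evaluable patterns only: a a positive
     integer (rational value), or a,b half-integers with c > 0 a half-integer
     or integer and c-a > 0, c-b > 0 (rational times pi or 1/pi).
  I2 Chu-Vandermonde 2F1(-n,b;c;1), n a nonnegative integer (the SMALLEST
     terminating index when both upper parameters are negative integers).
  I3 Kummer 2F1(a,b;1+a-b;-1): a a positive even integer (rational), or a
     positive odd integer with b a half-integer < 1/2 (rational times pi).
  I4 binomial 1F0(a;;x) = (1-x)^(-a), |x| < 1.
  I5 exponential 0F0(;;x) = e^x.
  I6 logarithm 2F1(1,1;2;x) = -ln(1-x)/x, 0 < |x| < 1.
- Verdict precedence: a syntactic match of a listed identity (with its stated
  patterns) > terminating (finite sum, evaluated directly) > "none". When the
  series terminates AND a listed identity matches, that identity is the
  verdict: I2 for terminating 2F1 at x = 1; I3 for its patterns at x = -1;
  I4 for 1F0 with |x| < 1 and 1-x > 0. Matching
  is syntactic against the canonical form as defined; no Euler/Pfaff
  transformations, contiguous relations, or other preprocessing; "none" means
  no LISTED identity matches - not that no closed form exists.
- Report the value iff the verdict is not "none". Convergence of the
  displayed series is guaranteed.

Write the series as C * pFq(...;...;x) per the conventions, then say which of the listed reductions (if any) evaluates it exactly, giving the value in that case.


Reduced: x = \frac{1}{2}, 2F1, upper = {-\frac{4}{3}, \frac{5}{2}}, lower = {-\frac{3}{7}}, C = -\frac{5}{3}. Verdict: none (x = \frac{1}{2}): each listed identity misses the multisets {-\frac{4}{3}, \frac{5}{2}} ; {-\frac{3}{7}}.

Structural cue: from the first term -\frac{5}{3}: the ratio is unreduced: k + 1/2 divides both sides (C = -5/3, x = 1/2).
Step ratio: r(k) = \frac{1}{2} * (k-\frac{4}{3}) (k+\frac{5}{2}) / [(k-\frac{3}{7}) (k+1)] - rational in k. x = \frac{1}{2}; t_0 = -\frac{5}{3}; negate the roots.


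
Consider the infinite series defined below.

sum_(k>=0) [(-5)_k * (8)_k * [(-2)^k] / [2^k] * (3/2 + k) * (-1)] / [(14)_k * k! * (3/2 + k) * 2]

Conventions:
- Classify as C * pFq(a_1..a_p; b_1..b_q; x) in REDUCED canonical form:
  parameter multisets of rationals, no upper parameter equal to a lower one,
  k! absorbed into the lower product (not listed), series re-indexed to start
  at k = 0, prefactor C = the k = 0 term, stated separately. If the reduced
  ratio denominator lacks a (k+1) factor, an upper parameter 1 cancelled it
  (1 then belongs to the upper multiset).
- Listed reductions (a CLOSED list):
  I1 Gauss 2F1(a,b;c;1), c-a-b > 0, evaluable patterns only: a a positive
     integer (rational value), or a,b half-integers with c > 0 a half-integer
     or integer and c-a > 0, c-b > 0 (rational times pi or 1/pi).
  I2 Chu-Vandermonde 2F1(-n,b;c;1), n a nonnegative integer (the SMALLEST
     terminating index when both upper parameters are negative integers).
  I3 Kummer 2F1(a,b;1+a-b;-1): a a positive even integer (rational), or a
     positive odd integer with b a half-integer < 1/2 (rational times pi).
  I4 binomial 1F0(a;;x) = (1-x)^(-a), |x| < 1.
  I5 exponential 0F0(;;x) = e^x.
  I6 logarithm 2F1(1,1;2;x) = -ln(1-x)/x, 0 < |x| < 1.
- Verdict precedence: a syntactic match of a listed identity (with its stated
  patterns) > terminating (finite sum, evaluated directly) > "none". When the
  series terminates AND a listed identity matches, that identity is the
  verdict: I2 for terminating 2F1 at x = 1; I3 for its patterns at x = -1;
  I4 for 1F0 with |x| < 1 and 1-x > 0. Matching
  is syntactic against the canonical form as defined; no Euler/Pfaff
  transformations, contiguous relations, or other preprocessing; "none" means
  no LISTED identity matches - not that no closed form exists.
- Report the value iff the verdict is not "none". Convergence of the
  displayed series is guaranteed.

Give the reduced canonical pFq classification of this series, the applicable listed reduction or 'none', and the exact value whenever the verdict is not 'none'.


This is -1/2 * 2F1(-5, 8; 14; -1) in reduced canonical form. Verdict at x = -1: the Kummer evaluation I3 matches (x = -1; c = 14 equals 1+a-b for upper {-5, 8}: listed pattern). Value: -143/28.

Key step: from the first term -1/2: the two k-th powers (prefactor -1/2) combine into one argument.
Step ratio: r(k) = (-1) * (k-5) (k+8) / [(k+14) (k+1)] ; factor over Q: parameters, x = (-1), and C = -1/2.


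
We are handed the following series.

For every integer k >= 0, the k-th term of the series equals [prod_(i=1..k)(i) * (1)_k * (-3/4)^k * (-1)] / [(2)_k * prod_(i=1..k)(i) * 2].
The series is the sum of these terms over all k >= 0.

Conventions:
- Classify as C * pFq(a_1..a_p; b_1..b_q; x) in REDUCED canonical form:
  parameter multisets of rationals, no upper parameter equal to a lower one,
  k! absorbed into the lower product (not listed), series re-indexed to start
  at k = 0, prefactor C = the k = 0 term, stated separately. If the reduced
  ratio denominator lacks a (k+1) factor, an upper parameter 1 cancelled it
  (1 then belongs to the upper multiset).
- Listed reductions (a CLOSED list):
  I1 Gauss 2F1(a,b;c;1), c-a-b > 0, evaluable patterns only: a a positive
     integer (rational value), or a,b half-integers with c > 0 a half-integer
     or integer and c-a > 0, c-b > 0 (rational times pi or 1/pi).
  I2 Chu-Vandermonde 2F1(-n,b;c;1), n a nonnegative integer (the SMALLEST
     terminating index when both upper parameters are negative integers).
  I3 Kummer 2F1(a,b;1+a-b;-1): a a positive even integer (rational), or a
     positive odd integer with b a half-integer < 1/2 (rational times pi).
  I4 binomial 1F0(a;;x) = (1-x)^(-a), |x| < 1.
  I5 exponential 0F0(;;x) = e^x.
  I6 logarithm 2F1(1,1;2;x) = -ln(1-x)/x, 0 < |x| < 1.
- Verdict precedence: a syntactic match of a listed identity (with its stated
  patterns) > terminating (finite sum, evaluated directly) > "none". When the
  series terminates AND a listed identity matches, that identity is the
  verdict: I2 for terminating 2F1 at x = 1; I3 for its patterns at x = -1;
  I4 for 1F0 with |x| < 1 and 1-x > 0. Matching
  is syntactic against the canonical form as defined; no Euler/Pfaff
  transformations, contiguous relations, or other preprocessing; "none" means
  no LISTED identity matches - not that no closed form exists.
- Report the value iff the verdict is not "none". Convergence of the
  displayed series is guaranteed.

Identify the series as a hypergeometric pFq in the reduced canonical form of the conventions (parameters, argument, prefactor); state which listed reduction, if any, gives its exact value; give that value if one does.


Reduced: x = -3/4, 2F1, upper = {1, 1}, lower = {2}, C = -1/2. Verdict: this is logarithm (I6) (the logarithm: parameters (1,1;2), x = -3/4). Its exact value is (-2/3) * ln(7/4).

First insight: from the first term -1/2: the constant factors (prefactor -1/2) combine into one prefactor.
Step ratio: r(k) = (-3/4) * (k+1) (k+1) / [(k+2) (k+1)] - poly over poly, x = (-3/4) from leading terms; C = -1/2 at k = 0.


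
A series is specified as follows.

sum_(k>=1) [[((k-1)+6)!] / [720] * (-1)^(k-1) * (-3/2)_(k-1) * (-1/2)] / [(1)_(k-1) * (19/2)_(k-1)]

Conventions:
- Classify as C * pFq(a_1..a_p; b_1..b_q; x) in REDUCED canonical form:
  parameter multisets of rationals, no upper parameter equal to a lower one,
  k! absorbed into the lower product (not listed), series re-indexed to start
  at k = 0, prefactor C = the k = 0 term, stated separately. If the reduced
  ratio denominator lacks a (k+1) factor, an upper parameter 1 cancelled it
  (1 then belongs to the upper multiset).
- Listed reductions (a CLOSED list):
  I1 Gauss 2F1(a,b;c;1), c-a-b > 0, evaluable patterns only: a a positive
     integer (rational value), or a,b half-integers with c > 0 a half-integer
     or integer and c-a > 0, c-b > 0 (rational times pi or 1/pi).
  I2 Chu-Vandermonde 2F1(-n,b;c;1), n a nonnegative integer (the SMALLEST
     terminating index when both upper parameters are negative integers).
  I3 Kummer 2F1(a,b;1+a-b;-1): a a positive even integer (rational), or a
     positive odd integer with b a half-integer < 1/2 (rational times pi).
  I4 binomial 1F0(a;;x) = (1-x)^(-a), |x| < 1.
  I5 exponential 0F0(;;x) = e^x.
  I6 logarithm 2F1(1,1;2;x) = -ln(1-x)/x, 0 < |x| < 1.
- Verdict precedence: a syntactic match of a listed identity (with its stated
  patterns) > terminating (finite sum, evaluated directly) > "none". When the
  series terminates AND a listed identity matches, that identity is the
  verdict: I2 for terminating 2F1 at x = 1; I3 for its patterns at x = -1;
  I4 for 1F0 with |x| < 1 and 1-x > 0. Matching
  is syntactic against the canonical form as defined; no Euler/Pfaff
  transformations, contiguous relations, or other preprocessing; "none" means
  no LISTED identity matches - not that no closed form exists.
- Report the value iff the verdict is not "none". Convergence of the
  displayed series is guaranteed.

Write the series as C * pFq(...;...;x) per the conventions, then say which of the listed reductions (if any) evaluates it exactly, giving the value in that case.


Canonical form: C = -1/2 times 2F1 with upper {-3/2, 7}, lower {19/2}, x = -1. Verdict at x = -1: the Kummer evaluation I3 matches (x = -1; c = 19/2 equals 1+a-b for upper {-3/2, 7}: listed pattern). Value: (-765765/2097152) * pi.

Key step: from the first term -1/2: the factorial ratio (C = -1/2) (k+a-1)!/(a-1)! is a rising factorial (a)_k.
Term ratio: r(k) = (-1) * (k-3/2) (k+7) / [(k+19/2) (k+1)] - poly over poly, x = (-1) from leading terms; C = -1/2 at k = 0.


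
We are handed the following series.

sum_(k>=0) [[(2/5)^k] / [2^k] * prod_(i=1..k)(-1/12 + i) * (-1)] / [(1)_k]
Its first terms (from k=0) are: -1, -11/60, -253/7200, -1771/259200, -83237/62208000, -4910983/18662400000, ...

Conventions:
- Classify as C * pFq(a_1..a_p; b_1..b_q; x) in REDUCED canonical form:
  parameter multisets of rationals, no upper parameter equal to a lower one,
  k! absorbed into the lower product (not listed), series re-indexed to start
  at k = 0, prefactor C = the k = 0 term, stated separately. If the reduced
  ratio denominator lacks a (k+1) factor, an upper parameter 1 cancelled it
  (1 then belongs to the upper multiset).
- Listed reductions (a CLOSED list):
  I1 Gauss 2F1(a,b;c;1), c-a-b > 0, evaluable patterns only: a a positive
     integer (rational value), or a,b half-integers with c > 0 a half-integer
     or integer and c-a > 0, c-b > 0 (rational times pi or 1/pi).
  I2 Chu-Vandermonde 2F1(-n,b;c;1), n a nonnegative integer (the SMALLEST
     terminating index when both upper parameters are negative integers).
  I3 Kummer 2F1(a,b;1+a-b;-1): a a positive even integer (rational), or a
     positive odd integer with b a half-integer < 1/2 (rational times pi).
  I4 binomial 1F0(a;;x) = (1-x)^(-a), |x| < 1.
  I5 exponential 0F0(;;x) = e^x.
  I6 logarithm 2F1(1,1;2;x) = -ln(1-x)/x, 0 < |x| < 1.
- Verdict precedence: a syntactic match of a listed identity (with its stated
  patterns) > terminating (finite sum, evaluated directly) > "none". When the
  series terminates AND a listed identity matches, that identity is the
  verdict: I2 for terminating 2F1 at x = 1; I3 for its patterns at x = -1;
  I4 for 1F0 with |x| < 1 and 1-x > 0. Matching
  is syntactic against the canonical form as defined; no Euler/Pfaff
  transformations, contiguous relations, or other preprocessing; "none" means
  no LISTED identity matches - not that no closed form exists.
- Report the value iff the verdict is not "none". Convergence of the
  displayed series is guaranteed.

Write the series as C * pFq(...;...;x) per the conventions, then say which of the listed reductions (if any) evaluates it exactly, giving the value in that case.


The series (x = 1/5) is 1F0: upper {11/12}, lower {-}, prefactor -1. Verdict: the I4 binomial reduction fires (the 1F0 binomial series: exponent -11/12, x = 1/5). Exact value: (-1) * (4/5)^(-11/12).

Structural cue: from the first term -1: the running product (C = -1) telescopes to a rising factorial.
Adjacent-term ratio: r(k) = (1/5) * (k+11/12) / [(k+1)] - rational in k, leading ratio (1/5); with t_0 = -1, classification follows.


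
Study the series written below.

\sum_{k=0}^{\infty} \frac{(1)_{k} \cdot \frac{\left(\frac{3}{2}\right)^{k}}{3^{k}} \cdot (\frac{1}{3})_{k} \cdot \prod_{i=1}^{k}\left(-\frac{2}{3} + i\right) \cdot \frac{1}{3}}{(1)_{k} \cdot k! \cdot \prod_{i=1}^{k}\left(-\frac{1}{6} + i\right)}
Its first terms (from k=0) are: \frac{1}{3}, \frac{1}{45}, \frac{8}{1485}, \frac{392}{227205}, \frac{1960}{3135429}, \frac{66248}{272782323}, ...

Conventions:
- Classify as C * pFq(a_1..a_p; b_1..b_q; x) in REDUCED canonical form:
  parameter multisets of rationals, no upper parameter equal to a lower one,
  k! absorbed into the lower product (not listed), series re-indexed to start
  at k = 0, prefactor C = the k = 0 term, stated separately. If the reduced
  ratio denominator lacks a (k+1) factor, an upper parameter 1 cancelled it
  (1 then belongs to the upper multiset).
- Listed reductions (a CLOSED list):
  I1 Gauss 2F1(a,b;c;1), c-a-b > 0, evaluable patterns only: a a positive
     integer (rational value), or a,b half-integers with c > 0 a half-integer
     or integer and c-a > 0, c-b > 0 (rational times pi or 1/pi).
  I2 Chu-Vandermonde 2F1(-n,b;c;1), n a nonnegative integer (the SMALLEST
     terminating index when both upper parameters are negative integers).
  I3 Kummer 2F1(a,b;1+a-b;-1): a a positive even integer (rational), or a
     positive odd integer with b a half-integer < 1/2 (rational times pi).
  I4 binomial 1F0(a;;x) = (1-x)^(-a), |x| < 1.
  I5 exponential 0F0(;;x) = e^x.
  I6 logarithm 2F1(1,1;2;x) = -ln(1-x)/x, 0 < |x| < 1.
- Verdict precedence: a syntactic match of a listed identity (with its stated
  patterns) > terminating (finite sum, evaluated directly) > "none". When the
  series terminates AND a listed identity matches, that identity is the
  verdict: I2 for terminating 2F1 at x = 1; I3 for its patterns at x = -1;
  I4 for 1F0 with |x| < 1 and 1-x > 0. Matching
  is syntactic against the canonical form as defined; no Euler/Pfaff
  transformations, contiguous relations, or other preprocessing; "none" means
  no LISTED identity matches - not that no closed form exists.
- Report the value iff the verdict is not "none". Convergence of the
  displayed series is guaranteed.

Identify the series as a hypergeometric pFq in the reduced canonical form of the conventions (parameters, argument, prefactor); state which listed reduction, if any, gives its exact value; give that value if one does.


This is \frac{1}{3} * 2F1(\frac{1}{3}, \frac{1}{3}; \frac{5}{6}; \frac{1}{2}) in reduced canonical form. Verdict: none. No listed pattern accepts 2F1(\frac{1}{3}, \frac{1}{3}; \frac{5}{6}; \frac{1}{2}).

Key observation: t_0 being \frac{1}{3}, the lower running product (prefactor 1/3) is a rising factorial.
Term ratio: r(k) = \frac{1}{2} * (k+\frac{1}{3}) (k+\frac{1}{3}) / [(k+\frac{5}{6}) (k+1)] - rational in k, leading ratio \frac{1}{2}; with t_0 = \frac{1}{3}, classification follows.


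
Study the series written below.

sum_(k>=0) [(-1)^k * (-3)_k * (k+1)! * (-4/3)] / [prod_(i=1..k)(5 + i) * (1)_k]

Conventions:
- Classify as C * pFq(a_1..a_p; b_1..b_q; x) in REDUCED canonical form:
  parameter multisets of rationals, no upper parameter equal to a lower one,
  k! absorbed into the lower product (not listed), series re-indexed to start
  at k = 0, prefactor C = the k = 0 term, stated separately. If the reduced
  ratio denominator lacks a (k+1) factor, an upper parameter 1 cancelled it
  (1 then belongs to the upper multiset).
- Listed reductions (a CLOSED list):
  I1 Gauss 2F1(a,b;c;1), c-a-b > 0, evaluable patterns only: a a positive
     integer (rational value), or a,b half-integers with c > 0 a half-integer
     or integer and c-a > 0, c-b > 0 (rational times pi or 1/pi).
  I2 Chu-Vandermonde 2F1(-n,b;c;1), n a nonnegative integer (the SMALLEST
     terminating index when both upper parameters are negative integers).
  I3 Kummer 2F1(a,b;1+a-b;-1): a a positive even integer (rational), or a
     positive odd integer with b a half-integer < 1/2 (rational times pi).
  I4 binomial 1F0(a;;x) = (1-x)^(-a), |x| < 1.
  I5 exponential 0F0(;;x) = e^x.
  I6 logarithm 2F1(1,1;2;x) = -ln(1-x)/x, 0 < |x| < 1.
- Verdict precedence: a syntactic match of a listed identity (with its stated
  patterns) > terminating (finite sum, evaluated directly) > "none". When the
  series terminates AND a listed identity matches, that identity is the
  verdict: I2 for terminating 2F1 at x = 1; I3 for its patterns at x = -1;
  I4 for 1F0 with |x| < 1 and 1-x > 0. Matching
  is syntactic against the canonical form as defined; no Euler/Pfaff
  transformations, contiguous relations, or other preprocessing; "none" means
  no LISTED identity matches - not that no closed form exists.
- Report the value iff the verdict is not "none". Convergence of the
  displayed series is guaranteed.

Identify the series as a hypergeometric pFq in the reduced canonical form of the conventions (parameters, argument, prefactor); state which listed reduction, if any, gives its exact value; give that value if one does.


With C = -4/3: the canonical form is 2F1(-3, 2; 6; -1). Verdict: this is Kummer's theorem (I3) (x = -1; c = 6 equals 1+a-b for upper {-3, 2}: listed pattern). Its exact value is -10/3.

Structural cue: with t_0 = -4/3, the lower running product (prefactor -4/3) is a rising factorial.
Adjacent-term ratio: r(k) = (-1) * (k-3) (k+2) / [(k+6) (k+1)] - rational in k, leading ratio (-1); with t_0 = -4/3, classification follows.


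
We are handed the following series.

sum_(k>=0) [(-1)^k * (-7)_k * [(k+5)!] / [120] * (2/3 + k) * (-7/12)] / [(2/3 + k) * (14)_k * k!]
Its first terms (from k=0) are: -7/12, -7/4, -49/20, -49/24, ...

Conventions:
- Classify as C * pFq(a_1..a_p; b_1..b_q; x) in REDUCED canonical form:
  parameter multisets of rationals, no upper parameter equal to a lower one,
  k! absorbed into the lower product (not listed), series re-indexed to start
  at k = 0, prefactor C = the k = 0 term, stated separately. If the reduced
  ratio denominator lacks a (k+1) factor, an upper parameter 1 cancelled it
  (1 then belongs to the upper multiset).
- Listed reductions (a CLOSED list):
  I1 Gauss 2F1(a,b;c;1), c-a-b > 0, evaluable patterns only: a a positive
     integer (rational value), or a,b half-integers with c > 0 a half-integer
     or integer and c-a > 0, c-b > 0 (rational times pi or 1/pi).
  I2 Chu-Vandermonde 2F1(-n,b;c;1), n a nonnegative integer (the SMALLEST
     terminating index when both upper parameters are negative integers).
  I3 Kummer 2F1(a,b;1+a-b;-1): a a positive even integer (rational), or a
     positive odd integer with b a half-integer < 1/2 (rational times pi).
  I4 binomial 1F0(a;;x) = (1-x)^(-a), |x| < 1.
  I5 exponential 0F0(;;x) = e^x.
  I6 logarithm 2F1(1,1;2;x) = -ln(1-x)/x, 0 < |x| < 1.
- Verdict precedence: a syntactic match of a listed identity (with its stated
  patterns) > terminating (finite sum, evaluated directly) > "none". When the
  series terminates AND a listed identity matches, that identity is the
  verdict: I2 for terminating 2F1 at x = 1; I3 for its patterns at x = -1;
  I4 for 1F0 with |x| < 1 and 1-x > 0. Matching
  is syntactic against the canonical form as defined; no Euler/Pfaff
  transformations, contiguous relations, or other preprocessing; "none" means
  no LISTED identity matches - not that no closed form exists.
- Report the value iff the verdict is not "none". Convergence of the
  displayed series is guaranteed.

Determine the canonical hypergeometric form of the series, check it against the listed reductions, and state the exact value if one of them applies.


This is -7/12 * 2F1(-7, 6; 14; -1) in reduced canonical form. Verdict: Kummer (I3) fires (x = -1; c = 14 equals 1+a-b for upper {-7, 6}: listed pattern). Its exact value is -1001/120.

Key observation: from the first term -7/12: the factorial ratio (prefactor -7/12) (k+a-1)!/(a-1)! is a rising factorial (a)_k.
Step ratio: r(k) = (-1) * (k-7) (k+6) / [(k+14) (k+1)] - rational in k. x = (-1); t_0 = -7/12; negate the roots.


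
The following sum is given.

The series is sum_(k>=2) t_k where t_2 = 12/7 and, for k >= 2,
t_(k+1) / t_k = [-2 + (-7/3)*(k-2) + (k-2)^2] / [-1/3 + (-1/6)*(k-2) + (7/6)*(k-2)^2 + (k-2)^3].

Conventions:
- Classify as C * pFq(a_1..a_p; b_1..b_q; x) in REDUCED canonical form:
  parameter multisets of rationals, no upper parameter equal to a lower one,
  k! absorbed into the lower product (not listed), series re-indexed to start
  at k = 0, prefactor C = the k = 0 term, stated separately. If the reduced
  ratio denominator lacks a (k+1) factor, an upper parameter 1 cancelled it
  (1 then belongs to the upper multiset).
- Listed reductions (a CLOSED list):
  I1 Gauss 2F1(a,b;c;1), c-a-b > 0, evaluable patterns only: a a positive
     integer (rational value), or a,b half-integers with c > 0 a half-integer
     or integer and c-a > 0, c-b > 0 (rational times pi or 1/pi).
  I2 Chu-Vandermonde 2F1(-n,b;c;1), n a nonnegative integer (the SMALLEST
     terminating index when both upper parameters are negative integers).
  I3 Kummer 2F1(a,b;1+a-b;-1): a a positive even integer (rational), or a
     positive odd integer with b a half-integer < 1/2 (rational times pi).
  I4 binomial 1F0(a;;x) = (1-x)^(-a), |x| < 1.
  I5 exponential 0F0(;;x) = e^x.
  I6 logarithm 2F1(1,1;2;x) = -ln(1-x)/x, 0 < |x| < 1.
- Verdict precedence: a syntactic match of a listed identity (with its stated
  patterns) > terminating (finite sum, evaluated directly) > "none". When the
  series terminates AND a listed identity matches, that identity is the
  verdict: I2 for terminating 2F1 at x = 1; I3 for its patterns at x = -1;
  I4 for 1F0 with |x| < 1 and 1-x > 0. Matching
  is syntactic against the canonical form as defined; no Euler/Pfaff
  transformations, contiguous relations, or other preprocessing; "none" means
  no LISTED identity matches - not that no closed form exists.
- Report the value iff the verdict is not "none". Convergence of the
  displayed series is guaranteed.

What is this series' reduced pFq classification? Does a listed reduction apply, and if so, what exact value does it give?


Prefactor 12/7, argument 1: 1F1 with upper {-3} over lower {-1/2}. Verdict: terminating at k = 3: the factor (-3)_k kills every later term; summing the 4 survivors is exact. Value: -4.

The tell: x = 1 and the expanded ratio factors over Q; C = 12/7, roots give parameters.
Term ratio: r(k) = 1 * (k-3) / [(k-1/2) (k+1)] - rational in k, leading ratio 1; with t_0 = 12/7, classification follows.


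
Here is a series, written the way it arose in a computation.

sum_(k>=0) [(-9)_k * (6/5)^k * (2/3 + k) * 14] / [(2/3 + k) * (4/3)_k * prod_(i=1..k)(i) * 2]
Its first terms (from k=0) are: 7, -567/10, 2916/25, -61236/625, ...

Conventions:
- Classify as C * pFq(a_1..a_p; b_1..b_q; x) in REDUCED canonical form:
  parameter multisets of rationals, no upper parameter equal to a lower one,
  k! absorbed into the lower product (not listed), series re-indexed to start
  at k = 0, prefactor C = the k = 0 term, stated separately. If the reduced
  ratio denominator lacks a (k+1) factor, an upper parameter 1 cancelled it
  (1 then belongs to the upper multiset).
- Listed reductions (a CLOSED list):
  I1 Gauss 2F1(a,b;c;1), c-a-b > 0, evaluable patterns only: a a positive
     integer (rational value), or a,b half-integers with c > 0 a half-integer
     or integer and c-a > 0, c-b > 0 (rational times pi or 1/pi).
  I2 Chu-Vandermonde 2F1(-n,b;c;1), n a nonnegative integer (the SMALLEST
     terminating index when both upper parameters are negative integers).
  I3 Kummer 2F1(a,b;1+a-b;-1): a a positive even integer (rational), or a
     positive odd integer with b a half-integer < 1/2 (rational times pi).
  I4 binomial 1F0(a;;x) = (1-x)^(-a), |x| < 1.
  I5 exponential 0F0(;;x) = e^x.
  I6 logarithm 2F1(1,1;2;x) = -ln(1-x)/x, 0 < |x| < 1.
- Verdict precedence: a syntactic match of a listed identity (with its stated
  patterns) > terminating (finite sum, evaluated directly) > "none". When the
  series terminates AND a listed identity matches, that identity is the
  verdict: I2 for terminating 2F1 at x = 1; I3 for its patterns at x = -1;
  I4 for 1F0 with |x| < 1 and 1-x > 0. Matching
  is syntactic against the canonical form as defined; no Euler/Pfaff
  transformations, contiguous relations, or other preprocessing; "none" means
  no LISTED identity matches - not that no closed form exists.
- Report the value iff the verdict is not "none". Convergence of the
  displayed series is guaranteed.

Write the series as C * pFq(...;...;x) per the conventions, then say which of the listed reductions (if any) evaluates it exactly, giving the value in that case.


Reduced: x = 6/5, 1F1, upper = {-9}, lower = {4/3}, C = 7. Verdict: terminating - upper parameter -9 makes this a finite sum (last index 9), evaluated exactly. Hence: 1130182816057/714355468750.

First insight: from the first term 7: the factor k + 2/3 cancels (top and bottom), leaving prefactor 7.
Ratio: r(k) = (6/5) * (k-9) / [(k+4/3) (k+1)] - rational; roots negated = parameters, x = (6/5), C = 7.


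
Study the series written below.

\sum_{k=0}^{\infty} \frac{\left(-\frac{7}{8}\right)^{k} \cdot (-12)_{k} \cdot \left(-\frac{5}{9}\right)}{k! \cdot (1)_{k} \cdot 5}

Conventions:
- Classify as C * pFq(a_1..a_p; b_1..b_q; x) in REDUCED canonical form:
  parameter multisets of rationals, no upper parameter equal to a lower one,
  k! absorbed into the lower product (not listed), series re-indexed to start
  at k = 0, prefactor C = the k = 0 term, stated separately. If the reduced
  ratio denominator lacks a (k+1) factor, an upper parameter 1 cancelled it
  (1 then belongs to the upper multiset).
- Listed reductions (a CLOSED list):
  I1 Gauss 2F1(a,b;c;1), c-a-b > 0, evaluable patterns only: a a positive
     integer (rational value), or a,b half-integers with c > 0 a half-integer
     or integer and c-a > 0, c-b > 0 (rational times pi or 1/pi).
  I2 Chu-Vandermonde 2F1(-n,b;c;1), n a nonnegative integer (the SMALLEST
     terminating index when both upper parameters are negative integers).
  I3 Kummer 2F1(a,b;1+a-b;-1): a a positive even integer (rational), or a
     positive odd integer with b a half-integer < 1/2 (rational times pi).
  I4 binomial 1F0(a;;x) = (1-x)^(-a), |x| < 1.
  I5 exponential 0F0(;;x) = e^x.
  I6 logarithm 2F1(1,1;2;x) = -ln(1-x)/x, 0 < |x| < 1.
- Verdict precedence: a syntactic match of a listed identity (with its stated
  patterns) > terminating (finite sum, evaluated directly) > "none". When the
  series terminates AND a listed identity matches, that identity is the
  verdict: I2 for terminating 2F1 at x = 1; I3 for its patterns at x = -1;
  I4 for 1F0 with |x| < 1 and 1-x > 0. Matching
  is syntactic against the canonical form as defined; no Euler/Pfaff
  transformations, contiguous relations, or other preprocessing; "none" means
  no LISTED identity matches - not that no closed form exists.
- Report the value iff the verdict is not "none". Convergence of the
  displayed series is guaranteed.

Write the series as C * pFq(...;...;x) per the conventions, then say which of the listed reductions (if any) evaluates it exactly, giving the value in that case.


Classification (C = -\frac{1}{9}): 1F1 with upper {-12}, lower {1}, argument x = -\frac{7}{8}. Verdict: terminating. With -12 upstairs the series is a 13-term polynomial sum; evaluated term by term. Sum: -\frac{364184649628644157207}{42321521967051571200}.

Structural cue: t_0 = -\frac{1}{9} here, and the constant factors (C = -1/9) combine into one prefactor.
Consecutive-term ratio: r(k) = -\frac{7}{8} * (k-12) / [(k+1) (k+1)] - poly over poly, x = -\frac{7}{8} from leading terms; C = -\frac{1}{9} at k = 0.


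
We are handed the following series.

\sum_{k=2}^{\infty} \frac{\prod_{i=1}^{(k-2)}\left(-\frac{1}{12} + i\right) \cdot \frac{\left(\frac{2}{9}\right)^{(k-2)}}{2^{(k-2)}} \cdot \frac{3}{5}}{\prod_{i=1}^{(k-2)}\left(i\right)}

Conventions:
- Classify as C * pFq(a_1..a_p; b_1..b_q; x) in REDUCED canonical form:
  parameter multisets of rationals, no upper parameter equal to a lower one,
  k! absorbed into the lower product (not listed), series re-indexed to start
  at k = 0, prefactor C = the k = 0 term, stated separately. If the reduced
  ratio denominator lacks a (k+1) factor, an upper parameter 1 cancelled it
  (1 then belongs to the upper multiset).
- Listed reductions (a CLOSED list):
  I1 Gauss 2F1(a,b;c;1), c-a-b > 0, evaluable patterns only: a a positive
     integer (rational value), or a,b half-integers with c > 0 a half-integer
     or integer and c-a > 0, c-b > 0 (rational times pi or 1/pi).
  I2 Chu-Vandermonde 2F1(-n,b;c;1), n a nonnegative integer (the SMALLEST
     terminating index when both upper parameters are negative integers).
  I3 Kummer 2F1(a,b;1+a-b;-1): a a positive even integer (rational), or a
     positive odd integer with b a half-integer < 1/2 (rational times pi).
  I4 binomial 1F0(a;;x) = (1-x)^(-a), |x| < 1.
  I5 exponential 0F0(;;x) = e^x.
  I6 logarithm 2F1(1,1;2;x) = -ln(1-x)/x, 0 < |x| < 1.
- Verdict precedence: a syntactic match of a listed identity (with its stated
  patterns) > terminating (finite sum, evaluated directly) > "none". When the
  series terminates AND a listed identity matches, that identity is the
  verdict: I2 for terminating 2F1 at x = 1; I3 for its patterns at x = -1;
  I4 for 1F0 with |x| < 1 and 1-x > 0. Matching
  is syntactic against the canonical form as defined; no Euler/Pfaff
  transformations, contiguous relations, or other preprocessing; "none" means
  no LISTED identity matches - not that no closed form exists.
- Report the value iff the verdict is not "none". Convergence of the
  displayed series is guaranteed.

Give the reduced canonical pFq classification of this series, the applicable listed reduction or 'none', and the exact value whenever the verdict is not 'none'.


First insight: t_0 = \frac{3}{5} here, and the running product (prefactor 3/5) telescopes to a rising factorial.
Consecutive-term ratio: r(k) = \frac{1}{9} * (k+\frac{11}{12}) / [(k+1)] - rational; roots negated = parameters, x = \frac{1}{9}, C = \frac{3}{5}.

With C = \frac{3}{5}: the canonical form is 1F0(\frac{11}{12}; -; \frac{1}{9}). Verdict at x = \frac{1}{9}: binomial (I4) matches (the 1F0 binomial series: exponent -11/12, x = \frac{1}{9}). Sum: \frac{3}{5} \cdot \left(\frac{8}{9}\right)^{-\frac{11}{12}}.


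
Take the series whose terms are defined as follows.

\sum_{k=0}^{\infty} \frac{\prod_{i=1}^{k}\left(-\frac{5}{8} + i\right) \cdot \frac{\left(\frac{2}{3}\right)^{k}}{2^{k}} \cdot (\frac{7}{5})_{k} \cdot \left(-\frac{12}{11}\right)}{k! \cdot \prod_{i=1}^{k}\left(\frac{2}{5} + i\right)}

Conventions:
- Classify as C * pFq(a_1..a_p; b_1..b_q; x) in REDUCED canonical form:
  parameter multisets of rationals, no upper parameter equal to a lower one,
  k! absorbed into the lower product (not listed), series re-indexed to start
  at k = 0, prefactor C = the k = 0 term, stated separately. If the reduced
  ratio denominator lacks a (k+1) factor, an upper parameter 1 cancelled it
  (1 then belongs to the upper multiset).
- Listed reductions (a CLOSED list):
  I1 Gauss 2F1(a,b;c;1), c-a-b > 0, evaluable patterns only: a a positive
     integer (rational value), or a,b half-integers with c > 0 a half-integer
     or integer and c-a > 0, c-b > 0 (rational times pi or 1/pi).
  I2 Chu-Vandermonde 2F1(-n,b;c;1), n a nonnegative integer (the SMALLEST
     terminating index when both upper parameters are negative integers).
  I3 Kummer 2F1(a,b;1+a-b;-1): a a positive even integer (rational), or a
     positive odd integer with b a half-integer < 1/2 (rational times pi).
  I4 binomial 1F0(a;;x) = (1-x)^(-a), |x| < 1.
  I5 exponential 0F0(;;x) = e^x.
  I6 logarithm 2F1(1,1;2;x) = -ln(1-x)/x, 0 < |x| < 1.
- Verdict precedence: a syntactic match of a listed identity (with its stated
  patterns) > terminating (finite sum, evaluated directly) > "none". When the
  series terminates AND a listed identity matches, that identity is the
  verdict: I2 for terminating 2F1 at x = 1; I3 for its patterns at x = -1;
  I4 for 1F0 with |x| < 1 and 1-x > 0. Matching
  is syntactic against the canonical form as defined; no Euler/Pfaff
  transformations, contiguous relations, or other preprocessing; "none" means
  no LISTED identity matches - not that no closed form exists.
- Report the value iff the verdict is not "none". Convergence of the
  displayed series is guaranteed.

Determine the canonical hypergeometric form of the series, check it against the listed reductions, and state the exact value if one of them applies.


With C = -\frac{12}{11}: the canonical form is 1F0(\frac{3}{8}; -; \frac{1}{3}). Verdict at x = \frac{1}{3}: binomial (I4) matches (the 1F0 binomial series: exponent -3/8, x = \frac{1}{3}). Sum: \left(-\frac{12}{11}\right) \cdot \left(\frac{2}{3}\right)^{-\frac{3}{8}}.

Structural cue: t_0 being -\frac{12}{11}, the two k-th powers (C = -12/11) combine into one argument.
Term ratio: r(k) = \frac{1}{3} * (k+\frac{3}{8}) / [(k+1)] - rational in k, leading ratio \frac{1}{3}; with t_0 = -\frac{12}{11}, classification follows.


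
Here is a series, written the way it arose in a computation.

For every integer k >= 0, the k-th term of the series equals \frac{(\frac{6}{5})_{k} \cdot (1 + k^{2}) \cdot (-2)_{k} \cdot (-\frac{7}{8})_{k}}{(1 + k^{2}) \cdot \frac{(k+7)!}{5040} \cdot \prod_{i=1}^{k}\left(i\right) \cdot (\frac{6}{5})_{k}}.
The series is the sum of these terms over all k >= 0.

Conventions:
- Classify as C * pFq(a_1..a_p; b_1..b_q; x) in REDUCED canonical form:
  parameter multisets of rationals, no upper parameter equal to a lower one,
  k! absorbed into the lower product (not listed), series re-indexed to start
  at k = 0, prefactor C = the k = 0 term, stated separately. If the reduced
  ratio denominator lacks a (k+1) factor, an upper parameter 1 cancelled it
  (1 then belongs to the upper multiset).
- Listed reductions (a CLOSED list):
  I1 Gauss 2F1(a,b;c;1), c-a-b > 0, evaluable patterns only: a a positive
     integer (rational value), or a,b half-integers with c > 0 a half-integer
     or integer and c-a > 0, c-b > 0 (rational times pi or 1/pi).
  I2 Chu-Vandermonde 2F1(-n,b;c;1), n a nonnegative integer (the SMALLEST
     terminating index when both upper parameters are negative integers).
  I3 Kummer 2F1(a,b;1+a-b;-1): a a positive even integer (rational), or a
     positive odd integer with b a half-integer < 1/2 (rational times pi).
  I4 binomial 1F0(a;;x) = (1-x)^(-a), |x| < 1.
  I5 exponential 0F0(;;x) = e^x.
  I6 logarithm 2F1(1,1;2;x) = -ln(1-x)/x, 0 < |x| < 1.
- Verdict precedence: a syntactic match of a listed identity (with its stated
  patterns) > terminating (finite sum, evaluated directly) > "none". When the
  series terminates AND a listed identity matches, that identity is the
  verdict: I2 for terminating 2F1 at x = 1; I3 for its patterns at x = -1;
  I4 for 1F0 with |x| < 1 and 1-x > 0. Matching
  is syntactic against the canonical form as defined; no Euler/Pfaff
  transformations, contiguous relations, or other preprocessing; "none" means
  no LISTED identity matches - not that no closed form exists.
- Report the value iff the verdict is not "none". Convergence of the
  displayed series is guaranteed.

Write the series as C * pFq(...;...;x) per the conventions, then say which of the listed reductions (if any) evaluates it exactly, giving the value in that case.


At argument 1: a 2F1 with upper {-2, -\frac{7}{8}}, lower {8}, scaled by C = 1. Verdict at x = 1: Vandermonde's identity (I2) matches (terminating 2F1 at x = 1 with n = 2, b = -7/8, c = 8). Its exact value is \frac{5609}{4608}.

Structural cue: with t_0 = 1, the denominator's factorial ratio (C = 1) is a lower Pochhammer.
Ratio: r(k) = 1 * (k-2) (k-\frac{7}{8}) / [(k+8) (k+1)] - rational; roots negated = parameters, x = 1, C = 1.


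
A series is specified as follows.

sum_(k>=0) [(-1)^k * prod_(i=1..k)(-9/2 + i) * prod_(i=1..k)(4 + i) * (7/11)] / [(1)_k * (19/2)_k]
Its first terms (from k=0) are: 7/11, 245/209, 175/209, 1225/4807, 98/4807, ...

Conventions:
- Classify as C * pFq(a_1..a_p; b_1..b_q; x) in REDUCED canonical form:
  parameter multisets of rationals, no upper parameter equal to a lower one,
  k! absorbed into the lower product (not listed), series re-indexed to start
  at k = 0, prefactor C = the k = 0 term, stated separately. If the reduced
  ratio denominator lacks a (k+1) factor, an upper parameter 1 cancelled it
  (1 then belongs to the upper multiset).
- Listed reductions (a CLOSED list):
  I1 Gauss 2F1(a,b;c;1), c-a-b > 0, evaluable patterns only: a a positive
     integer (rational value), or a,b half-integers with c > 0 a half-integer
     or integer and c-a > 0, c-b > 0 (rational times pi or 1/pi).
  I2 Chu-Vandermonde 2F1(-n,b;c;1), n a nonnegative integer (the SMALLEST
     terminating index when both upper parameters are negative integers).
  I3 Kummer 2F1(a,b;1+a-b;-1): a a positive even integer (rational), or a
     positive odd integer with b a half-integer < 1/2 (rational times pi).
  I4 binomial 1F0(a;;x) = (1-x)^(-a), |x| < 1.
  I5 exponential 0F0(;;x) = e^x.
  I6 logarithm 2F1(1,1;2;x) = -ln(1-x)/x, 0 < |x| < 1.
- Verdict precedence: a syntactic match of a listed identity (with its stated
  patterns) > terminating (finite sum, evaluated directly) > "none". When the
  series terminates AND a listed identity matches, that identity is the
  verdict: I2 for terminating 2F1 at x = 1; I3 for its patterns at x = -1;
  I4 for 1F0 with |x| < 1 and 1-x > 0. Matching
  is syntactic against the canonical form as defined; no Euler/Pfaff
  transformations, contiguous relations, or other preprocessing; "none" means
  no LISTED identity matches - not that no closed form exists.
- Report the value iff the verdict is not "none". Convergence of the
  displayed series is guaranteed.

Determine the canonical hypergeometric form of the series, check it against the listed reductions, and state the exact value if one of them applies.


Reduced: x = -1, 2F1, upper = {-7/2, 5}, lower = {19/2}, C = 7/11. Verdict at x = -1: Kummer (I3) matches (x = -1; c = 19/2 equals 1+a-b for upper {-7/2, 5}: listed pattern). Its exact value is (487305/524288) * pi.

Key step: x = (-1) and (1)_k (C = 7/11, x = -1) is k! itself.
Adjacent-term ratio: r(k) = (-1) * (k-7/2) (k+5) / [(k+19/2) (k+1)] - rational in k. x = (-1); t_0 = 7/11; negate the roots.
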